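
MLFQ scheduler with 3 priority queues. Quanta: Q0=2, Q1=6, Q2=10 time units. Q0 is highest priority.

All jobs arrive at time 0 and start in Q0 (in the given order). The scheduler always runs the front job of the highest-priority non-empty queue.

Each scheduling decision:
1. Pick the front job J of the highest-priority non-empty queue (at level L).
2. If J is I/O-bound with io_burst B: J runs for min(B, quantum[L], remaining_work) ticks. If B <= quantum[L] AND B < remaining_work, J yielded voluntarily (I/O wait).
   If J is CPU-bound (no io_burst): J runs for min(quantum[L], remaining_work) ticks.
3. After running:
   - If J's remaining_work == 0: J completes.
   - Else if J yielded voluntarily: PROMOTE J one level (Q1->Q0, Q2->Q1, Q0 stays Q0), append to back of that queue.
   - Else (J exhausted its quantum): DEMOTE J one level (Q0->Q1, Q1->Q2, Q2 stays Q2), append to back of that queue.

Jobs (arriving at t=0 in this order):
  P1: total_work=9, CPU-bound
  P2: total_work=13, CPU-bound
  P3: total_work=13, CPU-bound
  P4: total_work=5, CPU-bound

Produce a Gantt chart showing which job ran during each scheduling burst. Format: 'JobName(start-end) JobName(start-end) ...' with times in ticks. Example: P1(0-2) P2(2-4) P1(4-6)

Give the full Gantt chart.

t=0-2: P1@Q0 runs 2, rem=7, quantum used, demote→Q1. Q0=[P2,P3,P4] Q1=[P1] Q2=[]
t=2-4: P2@Q0 runs 2, rem=11, quantum used, demote→Q1. Q0=[P3,P4] Q1=[P1,P2] Q2=[]
t=4-6: P3@Q0 runs 2, rem=11, quantum used, demote→Q1. Q0=[P4] Q1=[P1,P2,P3] Q2=[]
t=6-8: P4@Q0 runs 2, rem=3, quantum used, demote→Q1. Q0=[] Q1=[P1,P2,P3,P4] Q2=[]
t=8-14: P1@Q1 runs 6, rem=1, quantum used, demote→Q2. Q0=[] Q1=[P2,P3,P4] Q2=[P1]
t=14-20: P2@Q1 runs 6, rem=5, quantum used, demote→Q2. Q0=[] Q1=[P3,P4] Q2=[P1,P2]
t=20-26: P3@Q1 runs 6, rem=5, quantum used, demote→Q2. Q0=[] Q1=[P4] Q2=[P1,P2,P3]
t=26-29: P4@Q1 runs 3, rem=0, completes. Q0=[] Q1=[] Q2=[P1,P2,P3]
t=29-30: P1@Q2 runs 1, rem=0, completes. Q0=[] Q1=[] Q2=[P2,P3]
t=30-35: P2@Q2 runs 5, rem=0, completes. Q0=[] Q1=[] Q2=[P3]
t=35-40: P3@Q2 runs 5, rem=0, completes. Q0=[] Q1=[] Q2=[]

Answer: P1(0-2) P2(2-4) P3(4-6) P4(6-8) P1(8-14) P2(14-20) P3(20-26) P4(26-29) P1(29-30) P2(30-35) P3(35-40)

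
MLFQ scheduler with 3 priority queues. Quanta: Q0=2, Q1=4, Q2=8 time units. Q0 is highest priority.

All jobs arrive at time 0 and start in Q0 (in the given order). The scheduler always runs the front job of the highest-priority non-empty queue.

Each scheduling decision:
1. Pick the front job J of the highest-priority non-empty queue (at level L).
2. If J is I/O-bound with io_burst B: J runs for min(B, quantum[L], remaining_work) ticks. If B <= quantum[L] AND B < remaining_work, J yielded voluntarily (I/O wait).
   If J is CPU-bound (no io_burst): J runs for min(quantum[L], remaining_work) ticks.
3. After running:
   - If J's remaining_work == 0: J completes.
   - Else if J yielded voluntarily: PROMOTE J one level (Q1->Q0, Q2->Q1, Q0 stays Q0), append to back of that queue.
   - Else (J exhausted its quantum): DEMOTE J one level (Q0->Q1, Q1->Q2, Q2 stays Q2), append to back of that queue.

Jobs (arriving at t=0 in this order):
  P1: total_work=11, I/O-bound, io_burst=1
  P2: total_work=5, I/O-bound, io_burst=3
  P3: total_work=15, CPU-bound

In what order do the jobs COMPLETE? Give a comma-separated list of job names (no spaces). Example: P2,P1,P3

Answer: P1,P2,P3

Derivation:
t=0-1: P1@Q0 runs 1, rem=10, I/O yield, promote→Q0. Q0=[P2,P3,P1] Q1=[] Q2=[]
t=1-3: P2@Q0 runs 2, rem=3, quantum used, demote→Q1. Q0=[P3,P1] Q1=[P2] Q2=[]
t=3-5: P3@Q0 runs 2, rem=13, quantum used, demote→Q1. Q0=[P1] Q1=[P2,P3] Q2=[]
t=5-6: P1@Q0 runs 1, rem=9, I/O yield, promote→Q0. Q0=[P1] Q1=[P2,P3] Q2=[]
t=6-7: P1@Q0 runs 1, rem=8, I/O yield, promote→Q0. Q0=[P1] Q1=[P2,P3] Q2=[]
t=7-8: P1@Q0 runs 1, rem=7, I/O yield, promote→Q0. Q0=[P1] Q1=[P2,P3] Q2=[]
t=8-9: P1@Q0 runs 1, rem=6, I/O yield, promote→Q0. Q0=[P1] Q1=[P2,P3] Q2=[]
t=9-10: P1@Q0 runs 1, rem=5, I/O yield, promote→Q0. Q0=[P1] Q1=[P2,P3] Q2=[]
t=10-11: P1@Q0 runs 1, rem=4, I/O yield, promote→Q0. Q0=[P1] Q1=[P2,P3] Q2=[]
t=11-12: P1@Q0 runs 1, rem=3, I/O yield, promote→Q0. Q0=[P1] Q1=[P2,P3] Q2=[]
t=12-13: P1@Q0 runs 1, rem=2, I/O yield, promote→Q0. Q0=[P1] Q1=[P2,P3] Q2=[]
t=13-14: P1@Q0 runs 1, rem=1, I/O yield, promote→Q0. Q0=[P1] Q1=[P2,P3] Q2=[]
t=14-15: P1@Q0 runs 1, rem=0, completes. Q0=[] Q1=[P2,P3] Q2=[]
t=15-18: P2@Q1 runs 3, rem=0, completes. Q0=[] Q1=[P3] Q2=[]
t=18-22: P3@Q1 runs 4, rem=9, quantum used, demote→Q2. Q0=[] Q1=[] Q2=[P3]
t=22-30: P3@Q2 runs 8, rem=1, quantum used, demote→Q2. Q0=[] Q1=[] Q2=[P3]
t=30-31: P3@Q2 runs 1, rem=0, completes. Q0=[] Q1=[] Q2=[]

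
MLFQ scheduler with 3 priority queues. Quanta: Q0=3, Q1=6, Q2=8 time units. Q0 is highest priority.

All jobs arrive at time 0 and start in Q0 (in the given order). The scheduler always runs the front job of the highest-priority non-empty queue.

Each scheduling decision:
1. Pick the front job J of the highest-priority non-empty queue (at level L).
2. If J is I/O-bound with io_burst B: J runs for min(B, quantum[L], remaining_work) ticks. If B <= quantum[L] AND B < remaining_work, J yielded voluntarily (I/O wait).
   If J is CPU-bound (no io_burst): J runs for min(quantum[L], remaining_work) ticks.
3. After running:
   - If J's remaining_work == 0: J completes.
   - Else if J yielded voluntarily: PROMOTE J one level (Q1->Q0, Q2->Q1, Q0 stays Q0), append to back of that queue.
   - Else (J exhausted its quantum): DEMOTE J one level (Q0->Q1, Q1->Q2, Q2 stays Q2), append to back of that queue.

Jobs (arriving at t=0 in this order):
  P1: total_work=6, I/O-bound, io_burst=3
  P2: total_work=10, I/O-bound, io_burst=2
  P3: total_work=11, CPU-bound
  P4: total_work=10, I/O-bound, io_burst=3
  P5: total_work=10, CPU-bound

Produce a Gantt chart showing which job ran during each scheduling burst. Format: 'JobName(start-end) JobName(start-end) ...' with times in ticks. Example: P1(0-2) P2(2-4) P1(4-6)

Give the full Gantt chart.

Answer: P1(0-3) P2(3-5) P3(5-8) P4(8-11) P5(11-14) P1(14-17) P2(17-19) P4(19-22) P2(22-24) P4(24-27) P2(27-29) P4(29-30) P2(30-32) P3(32-38) P5(38-44) P3(44-46) P5(46-47)

Derivation:
t=0-3: P1@Q0 runs 3, rem=3, I/O yield, promote→Q0. Q0=[P2,P3,P4,P5,P1] Q1=[] Q2=[]
t=3-5: P2@Q0 runs 2, rem=8, I/O yield, promote→Q0. Q0=[P3,P4,P5,P1,P2] Q1=[] Q2=[]
t=5-8: P3@Q0 runs 3, rem=8, quantum used, demote→Q1. Q0=[P4,P5,P1,P2] Q1=[P3] Q2=[]
t=8-11: P4@Q0 runs 3, rem=7, I/O yield, promote→Q0. Q0=[P5,P1,P2,P4] Q1=[P3] Q2=[]
t=11-14: P5@Q0 runs 3, rem=7, quantum used, demote→Q1. Q0=[P1,P2,P4] Q1=[P3,P5] Q2=[]
t=14-17: P1@Q0 runs 3, rem=0, completes. Q0=[P2,P4] Q1=[P3,P5] Q2=[]
t=17-19: P2@Q0 runs 2, rem=6, I/O yield, promote→Q0. Q0=[P4,P2] Q1=[P3,P5] Q2=[]
t=19-22: P4@Q0 runs 3, rem=4, I/O yield, promote→Q0. Q0=[P2,P4] Q1=[P3,P5] Q2=[]
t=22-24: P2@Q0 runs 2, rem=4, I/O yield, promote→Q0. Q0=[P4,P2] Q1=[P3,P5] Q2=[]
t=24-27: P4@Q0 runs 3, rem=1, I/O yield, promote→Q0. Q0=[P2,P4] Q1=[P3,P5] Q2=[]
t=27-29: P2@Q0 runs 2, rem=2, I/O yield, promote→Q0. Q0=[P4,P2] Q1=[P3,P5] Q2=[]
t=29-30: P4@Q0 runs 1, rem=0, completes. Q0=[P2] Q1=[P3,P5] Q2=[]
t=30-32: P2@Q0 runs 2, rem=0, completes. Q0=[] Q1=[P3,P5] Q2=[]
t=32-38: P3@Q1 runs 6, rem=2, quantum used, demote→Q2. Q0=[] Q1=[P5] Q2=[P3]
t=38-44: P5@Q1 runs 6, rem=1, quantum used, demote→Q2. Q0=[] Q1=[] Q2=[P3,P5]
t=44-46: P3@Q2 runs 2, rem=0, completes. Q0=[] Q1=[] Q2=[P5]
t=46-47: P5@Q2 runs 1, rem=0, completes. Q0=[] Q1=[] Q2=[]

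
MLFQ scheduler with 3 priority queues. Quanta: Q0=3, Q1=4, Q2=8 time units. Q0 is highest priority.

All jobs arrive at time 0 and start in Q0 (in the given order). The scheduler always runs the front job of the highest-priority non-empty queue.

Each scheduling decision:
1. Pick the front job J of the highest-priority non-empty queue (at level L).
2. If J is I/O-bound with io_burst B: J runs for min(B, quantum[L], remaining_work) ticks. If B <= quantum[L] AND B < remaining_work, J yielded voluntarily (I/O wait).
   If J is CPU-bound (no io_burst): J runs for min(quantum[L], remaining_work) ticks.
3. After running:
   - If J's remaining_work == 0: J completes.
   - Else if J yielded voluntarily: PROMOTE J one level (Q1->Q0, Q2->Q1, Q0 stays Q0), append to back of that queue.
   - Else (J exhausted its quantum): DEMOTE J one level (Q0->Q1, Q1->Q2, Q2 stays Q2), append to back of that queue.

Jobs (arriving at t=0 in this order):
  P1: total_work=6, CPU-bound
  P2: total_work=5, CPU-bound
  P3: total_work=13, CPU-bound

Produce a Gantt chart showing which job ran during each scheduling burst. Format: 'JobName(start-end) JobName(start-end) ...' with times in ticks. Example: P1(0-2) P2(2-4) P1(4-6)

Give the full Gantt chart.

t=0-3: P1@Q0 runs 3, rem=3, quantum used, demote→Q1. Q0=[P2,P3] Q1=[P1] Q2=[]
t=3-6: P2@Q0 runs 3, rem=2, quantum used, demote→Q1. Q0=[P3] Q1=[P1,P2] Q2=[]
t=6-9: P3@Q0 runs 3, rem=10, quantum used, demote→Q1. Q0=[] Q1=[P1,P2,P3] Q2=[]
t=9-12: P1@Q1 runs 3, rem=0, completes. Q0=[] Q1=[P2,P3] Q2=[]
t=12-14: P2@Q1 runs 2, rem=0, completes. Q0=[] Q1=[P3] Q2=[]
t=14-18: P3@Q1 runs 4, rem=6, quantum used, demote→Q2. Q0=[] Q1=[] Q2=[P3]
t=18-24: P3@Q2 runs 6, rem=0, completes. Q0=[] Q1=[] Q2=[]

Answer: P1(0-3) P2(3-6) P3(6-9) P1(9-12) P2(12-14) P3(14-18) P3(18-24)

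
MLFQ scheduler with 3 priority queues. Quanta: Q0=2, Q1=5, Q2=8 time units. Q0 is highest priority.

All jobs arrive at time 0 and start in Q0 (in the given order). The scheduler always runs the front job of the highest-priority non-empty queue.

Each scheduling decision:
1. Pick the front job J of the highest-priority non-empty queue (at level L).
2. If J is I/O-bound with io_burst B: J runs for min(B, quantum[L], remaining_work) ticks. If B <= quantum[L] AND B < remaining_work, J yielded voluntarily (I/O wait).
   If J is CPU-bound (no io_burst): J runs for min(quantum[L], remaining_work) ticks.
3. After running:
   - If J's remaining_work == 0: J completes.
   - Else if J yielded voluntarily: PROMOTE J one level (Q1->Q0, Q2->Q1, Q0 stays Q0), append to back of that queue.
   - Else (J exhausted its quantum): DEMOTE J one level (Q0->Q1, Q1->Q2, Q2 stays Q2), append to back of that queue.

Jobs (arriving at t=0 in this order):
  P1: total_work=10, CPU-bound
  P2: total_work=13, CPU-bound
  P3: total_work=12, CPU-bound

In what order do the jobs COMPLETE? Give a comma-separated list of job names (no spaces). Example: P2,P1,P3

Answer: P1,P2,P3

Derivation:
t=0-2: P1@Q0 runs 2, rem=8, quantum used, demote→Q1. Q0=[P2,P3] Q1=[P1] Q2=[]
t=2-4: P2@Q0 runs 2, rem=11, quantum used, demote→Q1. Q0=[P3] Q1=[P1,P2] Q2=[]
t=4-6: P3@Q0 runs 2, rem=10, quantum used, demote→Q1. Q0=[] Q1=[P1,P2,P3] Q2=[]
t=6-11: P1@Q1 runs 5, rem=3, quantum used, demote→Q2. Q0=[] Q1=[P2,P3] Q2=[P1]
t=11-16: P2@Q1 runs 5, rem=6, quantum used, demote→Q2. Q0=[] Q1=[P3] Q2=[P1,P2]
t=16-21: P3@Q1 runs 5, rem=5, quantum used, demote→Q2. Q0=[] Q1=[] Q2=[P1,P2,P3]
t=21-24: P1@Q2 runs 3, rem=0, completes. Q0=[] Q1=[] Q2=[P2,P3]
t=24-30: P2@Q2 runs 6, rem=0, completes. Q0=[] Q1=[] Q2=[P3]
t=30-35: P3@Q2 runs 5, rem=0, completes. Q0=[] Q1=[] Q2=[]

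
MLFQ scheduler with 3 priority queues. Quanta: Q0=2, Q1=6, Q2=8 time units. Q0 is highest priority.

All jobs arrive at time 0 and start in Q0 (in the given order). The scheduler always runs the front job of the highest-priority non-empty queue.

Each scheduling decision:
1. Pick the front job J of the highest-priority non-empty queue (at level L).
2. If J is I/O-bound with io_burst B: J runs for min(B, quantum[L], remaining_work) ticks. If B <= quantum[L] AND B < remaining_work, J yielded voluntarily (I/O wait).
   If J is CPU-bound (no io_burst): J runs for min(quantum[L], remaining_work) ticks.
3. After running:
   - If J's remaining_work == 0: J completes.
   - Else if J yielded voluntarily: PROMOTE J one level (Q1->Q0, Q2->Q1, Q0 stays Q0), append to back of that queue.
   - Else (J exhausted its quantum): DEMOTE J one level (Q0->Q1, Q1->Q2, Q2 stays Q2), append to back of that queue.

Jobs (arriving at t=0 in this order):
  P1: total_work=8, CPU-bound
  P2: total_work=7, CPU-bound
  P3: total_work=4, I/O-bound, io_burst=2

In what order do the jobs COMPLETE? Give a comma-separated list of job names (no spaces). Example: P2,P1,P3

t=0-2: P1@Q0 runs 2, rem=6, quantum used, demote→Q1. Q0=[P2,P3] Q1=[P1] Q2=[]
t=2-4: P2@Q0 runs 2, rem=5, quantum used, demote→Q1. Q0=[P3] Q1=[P1,P2] Q2=[]
t=4-6: P3@Q0 runs 2, rem=2, I/O yield, promote→Q0. Q0=[P3] Q1=[P1,P2] Q2=[]
t=6-8: P3@Q0 runs 2, rem=0, completes. Q0=[] Q1=[P1,P2] Q2=[]
t=8-14: P1@Q1 runs 6, rem=0, completes. Q0=[] Q1=[P2] Q2=[]
t=14-19: P2@Q1 runs 5, rem=0, completes. Q0=[] Q1=[] Q2=[]

Answer: P3,P1,P2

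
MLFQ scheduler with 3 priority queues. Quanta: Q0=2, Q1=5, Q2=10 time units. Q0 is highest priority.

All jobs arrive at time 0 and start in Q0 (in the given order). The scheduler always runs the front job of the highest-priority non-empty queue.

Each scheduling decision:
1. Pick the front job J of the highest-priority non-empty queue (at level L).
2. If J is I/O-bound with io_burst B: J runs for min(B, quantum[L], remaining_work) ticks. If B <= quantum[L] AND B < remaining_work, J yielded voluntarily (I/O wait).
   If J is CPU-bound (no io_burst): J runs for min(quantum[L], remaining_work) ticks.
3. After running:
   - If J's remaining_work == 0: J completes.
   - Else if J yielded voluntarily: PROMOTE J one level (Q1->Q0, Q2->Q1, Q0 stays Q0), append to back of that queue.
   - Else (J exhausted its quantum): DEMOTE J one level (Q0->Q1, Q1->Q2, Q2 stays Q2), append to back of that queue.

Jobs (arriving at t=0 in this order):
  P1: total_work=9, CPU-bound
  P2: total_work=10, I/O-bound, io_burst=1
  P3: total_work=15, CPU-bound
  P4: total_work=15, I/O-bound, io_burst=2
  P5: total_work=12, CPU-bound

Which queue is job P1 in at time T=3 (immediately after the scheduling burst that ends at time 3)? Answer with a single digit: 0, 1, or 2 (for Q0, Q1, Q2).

Answer: 1

Derivation:
t=0-2: P1@Q0 runs 2, rem=7, quantum used, demote→Q1. Q0=[P2,P3,P4,P5] Q1=[P1] Q2=[]
t=2-3: P2@Q0 runs 1, rem=9, I/O yield, promote→Q0. Q0=[P3,P4,P5,P2] Q1=[P1] Q2=[]
t=3-5: P3@Q0 runs 2, rem=13, quantum used, demote→Q1. Q0=[P4,P5,P2] Q1=[P1,P3] Q2=[]
t=5-7: P4@Q0 runs 2, rem=13, I/O yield, promote→Q0. Q0=[P5,P2,P4] Q1=[P1,P3] Q2=[]
t=7-9: P5@Q0 runs 2, rem=10, quantum used, demote→Q1. Q0=[P2,P4] Q1=[P1,P3,P5] Q2=[]
t=9-10: P2@Q0 runs 1, rem=8, I/O yield, promote→Q0. Q0=[P4,P2] Q1=[P1,P3,P5] Q2=[]
t=10-12: P4@Q0 runs 2, rem=11, I/O yield, promote→Q0. Q0=[P2,P4] Q1=[P1,P3,P5] Q2=[]
t=12-13: P2@Q0 runs 1, rem=7, I/O yield, promote→Q0. Q0=[P4,P2] Q1=[P1,P3,P5] Q2=[]
t=13-15: P4@Q0 runs 2, rem=9, I/O yield, promote→Q0. Q0=[P2,P4] Q1=[P1,P3,P5] Q2=[]
t=15-16: P2@Q0 runs 1, rem=6, I/O yield, promote→Q0. Q0=[P4,P2] Q1=[P1,P3,P5] Q2=[]
t=16-18: P4@Q0 runs 2, rem=7, I/O yield, promote→Q0. Q0=[P2,P4] Q1=[P1,P3,P5] Q2=[]
t=18-19: P2@Q0 runs 1, rem=5, I/O yield, promote→Q0. Q0=[P4,P2] Q1=[P1,P3,P5] Q2=[]
t=19-21: P4@Q0 runs 2, rem=5, I/O yield, promote→Q0. Q0=[P2,P4] Q1=[P1,P3,P5] Q2=[]
t=21-22: P2@Q0 runs 1, rem=4, I/O yield, promote→Q0. Q0=[P4,P2] Q1=[P1,P3,P5] Q2=[]
t=22-24: P4@Q0 runs 2, rem=3, I/O yield, promote→Q0. Q0=[P2,P4] Q1=[P1,P3,P5] Q2=[]
t=24-25: P2@Q0 runs 1, rem=3, I/O yield, promote→Q0. Q0=[P4,P2] Q1=[P1,P3,P5] Q2=[]
t=25-27: P4@Q0 runs 2, rem=1, I/O yield, promote→Q0. Q0=[P2,P4] Q1=[P1,P3,P5] Q2=[]
t=27-28: P2@Q0 runs 1, rem=2, I/O yield, promote→Q0. Q0=[P4,P2] Q1=[P1,P3,P5] Q2=[]
t=28-29: P4@Q0 runs 1, rem=0, completes. Q0=[P2] Q1=[P1,P3,P5] Q2=[]
t=29-30: P2@Q0 runs 1, rem=1, I/O yield, promote→Q0. Q0=[P2] Q1=[P1,P3,P5] Q2=[]
t=30-31: P2@Q0 runs 1, rem=0, completes. Q0=[] Q1=[P1,P3,P5] Q2=[]
t=31-36: P1@Q1 runs 5, rem=2, quantum used, demote→Q2. Q0=[] Q1=[P3,P5] Q2=[P1]
t=36-41: P3@Q1 runs 5, rem=8, quantum used, demote→Q2. Q0=[] Q1=[P5] Q2=[P1,P3]
t=41-46: P5@Q1 runs 5, rem=5, quantum used, demote→Q2. Q0=[] Q1=[] Q2=[P1,P3,P5]
t=46-48: P1@Q2 runs 2, rem=0, completes. Q0=[] Q1=[] Q2=[P3,P5]
t=48-56: P3@Q2 runs 8, rem=0, completes. Q0=[] Q1=[] Q2=[P5]
t=56-61: P5@Q2 runs 5, rem=0, completes. Q0=[] Q1=[] Q2=[]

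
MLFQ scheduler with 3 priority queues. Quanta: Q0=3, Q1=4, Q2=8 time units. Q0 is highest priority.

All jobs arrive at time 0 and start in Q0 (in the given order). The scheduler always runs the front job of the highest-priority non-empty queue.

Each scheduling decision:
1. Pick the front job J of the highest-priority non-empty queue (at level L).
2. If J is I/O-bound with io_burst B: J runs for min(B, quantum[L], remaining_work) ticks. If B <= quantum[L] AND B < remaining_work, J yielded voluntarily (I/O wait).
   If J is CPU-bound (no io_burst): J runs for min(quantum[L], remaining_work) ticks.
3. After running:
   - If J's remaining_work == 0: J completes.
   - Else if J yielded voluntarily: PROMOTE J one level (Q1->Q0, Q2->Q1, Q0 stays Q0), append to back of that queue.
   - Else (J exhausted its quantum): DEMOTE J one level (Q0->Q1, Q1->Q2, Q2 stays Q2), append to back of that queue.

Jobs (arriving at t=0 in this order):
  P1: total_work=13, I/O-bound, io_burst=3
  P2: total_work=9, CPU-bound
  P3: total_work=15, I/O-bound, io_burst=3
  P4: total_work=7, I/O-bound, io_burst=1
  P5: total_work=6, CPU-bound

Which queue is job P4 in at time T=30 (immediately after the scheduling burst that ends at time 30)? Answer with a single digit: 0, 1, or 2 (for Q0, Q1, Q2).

t=0-3: P1@Q0 runs 3, rem=10, I/O yield, promote→Q0. Q0=[P2,P3,P4,P5,P1] Q1=[] Q2=[]
t=3-6: P2@Q0 runs 3, rem=6, quantum used, demote→Q1. Q0=[P3,P4,P5,P1] Q1=[P2] Q2=[]
t=6-9: P3@Q0 runs 3, rem=12, I/O yield, promote→Q0. Q0=[P4,P5,P1,P3] Q1=[P2] Q2=[]
t=9-10: P4@Q0 runs 1, rem=6, I/O yield, promote→Q0. Q0=[P5,P1,P3,P4] Q1=[P2] Q2=[]
t=10-13: P5@Q0 runs 3, rem=3, quantum used, demote→Q1. Q0=[P1,P3,P4] Q1=[P2,P5] Q2=[]
t=13-16: P1@Q0 runs 3, rem=7, I/O yield, promote→Q0. Q0=[P3,P4,P1] Q1=[P2,P5] Q2=[]
t=16-19: P3@Q0 runs 3, rem=9, I/O yield, promote→Q0. Q0=[P4,P1,P3] Q1=[P2,P5] Q2=[]
t=19-20: P4@Q0 runs 1, rem=5, I/O yield, promote→Q0. Q0=[P1,P3,P4] Q1=[P2,P5] Q2=[]
t=20-23: P1@Q0 runs 3, rem=4, I/O yield, promote→Q0. Q0=[P3,P4,P1] Q1=[P2,P5] Q2=[]
t=23-26: P3@Q0 runs 3, rem=6, I/O yield, promote→Q0. Q0=[P4,P1,P3] Q1=[P2,P5] Q2=[]
t=26-27: P4@Q0 runs 1, rem=4, I/O yield, promote→Q0. Q0=[P1,P3,P4] Q1=[P2,P5] Q2=[]
t=27-30: P1@Q0 runs 3, rem=1, I/O yield, promote→Q0. Q0=[P3,P4,P1] Q1=[P2,P5] Q2=[]
t=30-33: P3@Q0 runs 3, rem=3, I/O yield, promote→Q0. Q0=[P4,P1,P3] Q1=[P2,P5] Q2=[]
t=33-34: P4@Q0 runs 1, rem=3, I/O yield, promote→Q0. Q0=[P1,P3,P4] Q1=[P2,P5] Q2=[]
t=34-35: P1@Q0 runs 1, rem=0, completes. Q0=[P3,P4] Q1=[P2,P5] Q2=[]
t=35-38: P3@Q0 runs 3, rem=0, completes. Q0=[P4] Q1=[P2,P5] Q2=[]
t=38-39: P4@Q0 runs 1, rem=2, I/O yield, promote→Q0. Q0=[P4] Q1=[P2,P5] Q2=[]
t=39-40: P4@Q0 runs 1, rem=1, I/O yield, promote→Q0. Q0=[P4] Q1=[P2,P5] Q2=[]
t=40-41: P4@Q0 runs 1, rem=0, completes. Q0=[] Q1=[P2,P5] Q2=[]
t=41-45: P2@Q1 runs 4, rem=2, quantum used, demote→Q2. Q0=[] Q1=[P5] Q2=[P2]
t=45-48: P5@Q1 runs 3, rem=0, completes. Q0=[] Q1=[] Q2=[P2]
t=48-50: P2@Q2 runs 2, rem=0, completes. Q0=[] Q1=[] Q2=[]

Answer: 0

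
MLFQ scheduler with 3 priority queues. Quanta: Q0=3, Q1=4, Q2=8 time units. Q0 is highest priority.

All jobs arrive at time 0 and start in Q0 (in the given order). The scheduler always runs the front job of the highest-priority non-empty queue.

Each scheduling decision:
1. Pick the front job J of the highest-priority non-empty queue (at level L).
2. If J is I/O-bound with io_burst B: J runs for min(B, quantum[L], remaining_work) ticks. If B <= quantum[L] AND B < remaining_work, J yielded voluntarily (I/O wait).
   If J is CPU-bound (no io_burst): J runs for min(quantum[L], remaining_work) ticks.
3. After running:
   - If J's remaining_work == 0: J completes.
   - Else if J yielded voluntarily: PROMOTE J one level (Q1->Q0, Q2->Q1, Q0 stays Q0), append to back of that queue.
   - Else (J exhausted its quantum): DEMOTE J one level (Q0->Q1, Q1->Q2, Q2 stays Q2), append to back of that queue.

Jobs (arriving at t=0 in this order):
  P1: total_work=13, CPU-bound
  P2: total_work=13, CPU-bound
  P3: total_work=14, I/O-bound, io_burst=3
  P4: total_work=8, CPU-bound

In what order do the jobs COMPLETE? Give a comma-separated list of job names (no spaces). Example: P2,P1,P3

t=0-3: P1@Q0 runs 3, rem=10, quantum used, demote→Q1. Q0=[P2,P3,P4] Q1=[P1] Q2=[]
t=3-6: P2@Q0 runs 3, rem=10, quantum used, demote→Q1. Q0=[P3,P4] Q1=[P1,P2] Q2=[]
t=6-9: P3@Q0 runs 3, rem=11, I/O yield, promote→Q0. Q0=[P4,P3] Q1=[P1,P2] Q2=[]
t=9-12: P4@Q0 runs 3, rem=5, quantum used, demote→Q1. Q0=[P3] Q1=[P1,P2,P4] Q2=[]
t=12-15: P3@Q0 runs 3, rem=8, I/O yield, promote→Q0. Q0=[P3] Q1=[P1,P2,P4] Q2=[]
t=15-18: P3@Q0 runs 3, rem=5, I/O yield, promote→Q0. Q0=[P3] Q1=[P1,P2,P4] Q2=[]
t=18-21: P3@Q0 runs 3, rem=2, I/O yield, promote→Q0. Q0=[P3] Q1=[P1,P2,P4] Q2=[]
t=21-23: P3@Q0 runs 2, rem=0, completes. Q0=[] Q1=[P1,P2,P4] Q2=[]
t=23-27: P1@Q1 runs 4, rem=6, quantum used, demote→Q2. Q0=[] Q1=[P2,P4] Q2=[P1]
t=27-31: P2@Q1 runs 4, rem=6, quantum used, demote→Q2. Q0=[] Q1=[P4] Q2=[P1,P2]
t=31-35: P4@Q1 runs 4, rem=1, quantum used, demote→Q2. Q0=[] Q1=[] Q2=[P1,P2,P4]
t=35-41: P1@Q2 runs 6, rem=0, completes. Q0=[] Q1=[] Q2=[P2,P4]
t=41-47: P2@Q2 runs 6, rem=0, completes. Q0=[] Q1=[] Q2=[P4]
t=47-48: P4@Q2 runs 1, rem=0, completes. Q0=[] Q1=[] Q2=[]

Answer: P3,P1,P2,P4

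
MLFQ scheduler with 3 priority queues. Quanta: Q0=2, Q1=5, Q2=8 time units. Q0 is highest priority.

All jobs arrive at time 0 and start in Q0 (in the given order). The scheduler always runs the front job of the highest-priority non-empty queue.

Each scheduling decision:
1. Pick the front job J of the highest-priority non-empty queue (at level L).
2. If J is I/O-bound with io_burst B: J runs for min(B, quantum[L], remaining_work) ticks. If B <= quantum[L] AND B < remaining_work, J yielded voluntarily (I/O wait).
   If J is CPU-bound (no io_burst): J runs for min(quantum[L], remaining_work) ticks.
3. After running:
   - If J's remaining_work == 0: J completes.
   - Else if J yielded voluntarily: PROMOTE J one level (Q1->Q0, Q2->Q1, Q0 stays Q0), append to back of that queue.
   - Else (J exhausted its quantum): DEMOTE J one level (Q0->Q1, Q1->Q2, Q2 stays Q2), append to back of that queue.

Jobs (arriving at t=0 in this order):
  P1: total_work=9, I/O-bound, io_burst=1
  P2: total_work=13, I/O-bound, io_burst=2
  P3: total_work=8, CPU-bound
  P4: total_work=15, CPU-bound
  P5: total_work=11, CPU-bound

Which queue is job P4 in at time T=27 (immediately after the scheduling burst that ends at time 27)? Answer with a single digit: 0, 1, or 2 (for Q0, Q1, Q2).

Answer: 1

Derivation:
t=0-1: P1@Q0 runs 1, rem=8, I/O yield, promote→Q0. Q0=[P2,P3,P4,P5,P1] Q1=[] Q2=[]
t=1-3: P2@Q0 runs 2, rem=11, I/O yield, promote→Q0. Q0=[P3,P4,P5,P1,P2] Q1=[] Q2=[]
t=3-5: P3@Q0 runs 2, rem=6, quantum used, demote→Q1. Q0=[P4,P5,P1,P2] Q1=[P3] Q2=[]
t=5-7: P4@Q0 runs 2, rem=13, quantum used, demote→Q1. Q0=[P5,P1,P2] Q1=[P3,P4] Q2=[]
t=7-9: P5@Q0 runs 2, rem=9, quantum used, demote→Q1. Q0=[P1,P2] Q1=[P3,P4,P5] Q2=[]
t=9-10: P1@Q0 runs 1, rem=7, I/O yield, promote→Q0. Q0=[P2,P1] Q1=[P3,P4,P5] Q2=[]
t=10-12: P2@Q0 runs 2, rem=9, I/O yield, promote→Q0. Q0=[P1,P2] Q1=[P3,P4,P5] Q2=[]
t=12-13: P1@Q0 runs 1, rem=6, I/O yield, promote→Q0. Q0=[P2,P1] Q1=[P3,P4,P5] Q2=[]
t=13-15: P2@Q0 runs 2, rem=7, I/O yield, promote→Q0. Q0=[P1,P2] Q1=[P3,P4,P5] Q2=[]
t=15-16: P1@Q0 runs 1, rem=5, I/O yield, promote→Q0. Q0=[P2,P1] Q1=[P3,P4,P5] Q2=[]
t=16-18: P2@Q0 runs 2, rem=5, I/O yield, promote→Q0. Q0=[P1,P2] Q1=[P3,P4,P5] Q2=[]
t=18-19: P1@Q0 runs 1, rem=4, I/O yield, promote→Q0. Q0=[P2,P1] Q1=[P3,P4,P5] Q2=[]
t=19-21: P2@Q0 runs 2, rem=3, I/O yield, promote→Q0. Q0=[P1,P2] Q1=[P3,P4,P5] Q2=[]
t=21-22: P1@Q0 runs 1, rem=3, I/O yield, promote→Q0. Q0=[P2,P1] Q1=[P3,P4,P5] Q2=[]
t=22-24: P2@Q0 runs 2, rem=1, I/O yield, promote→Q0. Q0=[P1,P2] Q1=[P3,P4,P5] Q2=[]
t=24-25: P1@Q0 runs 1, rem=2, I/O yield, promote→Q0. Q0=[P2,P1] Q1=[P3,P4,P5] Q2=[]
t=25-26: P2@Q0 runs 1, rem=0, completes. Q0=[P1] Q1=[P3,P4,P5] Q2=[]
t=26-27: P1@Q0 runs 1, rem=1, I/O yield, promote→Q0. Q0=[P1] Q1=[P3,P4,P5] Q2=[]
t=27-28: P1@Q0 runs 1, rem=0, completes. Q0=[] Q1=[P3,P4,P5] Q2=[]
t=28-33: P3@Q1 runs 5, rem=1, quantum used, demote→Q2. Q0=[] Q1=[P4,P5] Q2=[P3]
t=33-38: P4@Q1 runs 5, rem=8, quantum used, demote→Q2. Q0=[] Q1=[P5] Q2=[P3,P4]
t=38-43: P5@Q1 runs 5, rem=4, quantum used, demote→Q2. Q0=[] Q1=[] Q2=[P3,P4,P5]
t=43-44: P3@Q2 runs 1, rem=0, completes. Q0=[] Q1=[] Q2=[P4,P5]
t=44-52: P4@Q2 runs 8, rem=0, completes. Q0=[] Q1=[] Q2=[P5]
t=52-56: P5@Q2 runs 4, rem=0, completes. Q0=[] Q1=[] Q2=[]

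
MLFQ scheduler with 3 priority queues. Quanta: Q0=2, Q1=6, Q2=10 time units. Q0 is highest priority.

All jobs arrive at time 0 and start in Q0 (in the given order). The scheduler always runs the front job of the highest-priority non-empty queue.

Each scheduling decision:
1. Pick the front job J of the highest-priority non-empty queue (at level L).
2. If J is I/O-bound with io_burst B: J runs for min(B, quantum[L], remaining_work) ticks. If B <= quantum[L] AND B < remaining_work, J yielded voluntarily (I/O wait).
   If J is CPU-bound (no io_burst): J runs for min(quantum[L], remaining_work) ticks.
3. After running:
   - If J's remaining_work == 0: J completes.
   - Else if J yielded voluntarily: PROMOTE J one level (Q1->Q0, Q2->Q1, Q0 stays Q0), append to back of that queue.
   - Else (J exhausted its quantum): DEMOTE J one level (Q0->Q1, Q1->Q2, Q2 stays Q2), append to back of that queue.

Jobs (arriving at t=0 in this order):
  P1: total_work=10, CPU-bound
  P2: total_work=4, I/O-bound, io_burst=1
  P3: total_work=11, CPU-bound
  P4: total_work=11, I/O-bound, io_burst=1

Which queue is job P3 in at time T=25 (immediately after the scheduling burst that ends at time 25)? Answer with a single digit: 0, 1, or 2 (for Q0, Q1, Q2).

Answer: 1

Derivation:
t=0-2: P1@Q0 runs 2, rem=8, quantum used, demote→Q1. Q0=[P2,P3,P4] Q1=[P1] Q2=[]
t=2-3: P2@Q0 runs 1, rem=3, I/O yield, promote→Q0. Q0=[P3,P4,P2] Q1=[P1] Q2=[]
t=3-5: P3@Q0 runs 2, rem=9, quantum used, demote→Q1. Q0=[P4,P2] Q1=[P1,P3] Q2=[]
t=5-6: P4@Q0 runs 1, rem=10, I/O yield, promote→Q0. Q0=[P2,P4] Q1=[P1,P3] Q2=[]
t=6-7: P2@Q0 runs 1, rem=2, I/O yield, promote→Q0. Q0=[P4,P2] Q1=[P1,P3] Q2=[]
t=7-8: P4@Q0 runs 1, rem=9, I/O yield, promote→Q0. Q0=[P2,P4] Q1=[P1,P3] Q2=[]
t=8-9: P2@Q0 runs 1, rem=1, I/O yield, promote→Q0. Q0=[P4,P2] Q1=[P1,P3] Q2=[]
t=9-10: P4@Q0 runs 1, rem=8, I/O yield, promote→Q0. Q0=[P2,P4] Q1=[P1,P3] Q2=[]
t=10-11: P2@Q0 runs 1, rem=0, completes. Q0=[P4] Q1=[P1,P3] Q2=[]
t=11-12: P4@Q0 runs 1, rem=7, I/O yield, promote→Q0. Q0=[P4] Q1=[P1,P3] Q2=[]
t=12-13: P4@Q0 runs 1, rem=6, I/O yield, promote→Q0. Q0=[P4] Q1=[P1,P3] Q2=[]
t=13-14: P4@Q0 runs 1, rem=5, I/O yield, promote→Q0. Q0=[P4] Q1=[P1,P3] Q2=[]
t=14-15: P4@Q0 runs 1, rem=4, I/O yield, promote→Q0. Q0=[P4] Q1=[P1,P3] Q2=[]
t=15-16: P4@Q0 runs 1, rem=3, I/O yield, promote→Q0. Q0=[P4] Q1=[P1,P3] Q2=[]
t=16-17: P4@Q0 runs 1, rem=2, I/O yield, promote→Q0. Q0=[P4] Q1=[P1,P3] Q2=[]
t=17-18: P4@Q0 runs 1, rem=1, I/O yield, promote→Q0. Q0=[P4] Q1=[P1,P3] Q2=[]
t=18-19: P4@Q0 runs 1, rem=0, completes. Q0=[] Q1=[P1,P3] Q2=[]
t=19-25: P1@Q1 runs 6, rem=2, quantum used, demote→Q2. Q0=[] Q1=[P3] Q2=[P1]
t=25-31: P3@Q1 runs 6, rem=3, quantum used, demote→Q2. Q0=[] Q1=[] Q2=[P1,P3]
t=31-33: P1@Q2 runs 2, rem=0, completes. Q0=[] Q1=[] Q2=[P3]
t=33-36: P3@Q2 runs 3, rem=0, completes. Q0=[] Q1=[] Q2=[]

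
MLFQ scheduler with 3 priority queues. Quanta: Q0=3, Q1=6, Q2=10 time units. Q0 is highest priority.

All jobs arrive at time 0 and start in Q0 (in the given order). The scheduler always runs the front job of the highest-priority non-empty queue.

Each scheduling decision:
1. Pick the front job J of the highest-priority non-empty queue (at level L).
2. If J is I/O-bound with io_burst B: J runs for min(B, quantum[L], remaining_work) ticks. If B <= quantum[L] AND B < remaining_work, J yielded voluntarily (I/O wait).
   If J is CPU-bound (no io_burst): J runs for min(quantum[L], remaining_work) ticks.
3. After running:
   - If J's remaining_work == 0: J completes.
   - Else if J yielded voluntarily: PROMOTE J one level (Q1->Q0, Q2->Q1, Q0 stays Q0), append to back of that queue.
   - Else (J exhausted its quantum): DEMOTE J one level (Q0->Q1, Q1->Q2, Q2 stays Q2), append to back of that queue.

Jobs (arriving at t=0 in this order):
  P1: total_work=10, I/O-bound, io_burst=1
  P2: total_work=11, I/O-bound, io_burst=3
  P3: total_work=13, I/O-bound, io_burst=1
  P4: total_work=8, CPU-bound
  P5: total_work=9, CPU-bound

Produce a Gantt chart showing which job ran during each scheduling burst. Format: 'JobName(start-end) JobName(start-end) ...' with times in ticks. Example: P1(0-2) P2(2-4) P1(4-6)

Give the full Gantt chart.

t=0-1: P1@Q0 runs 1, rem=9, I/O yield, promote→Q0. Q0=[P2,P3,P4,P5,P1] Q1=[] Q2=[]
t=1-4: P2@Q0 runs 3, rem=8, I/O yield, promote→Q0. Q0=[P3,P4,P5,P1,P2] Q1=[] Q2=[]
t=4-5: P3@Q0 runs 1, rem=12, I/O yield, promote→Q0. Q0=[P4,P5,P1,P2,P3] Q1=[] Q2=[]
t=5-8: P4@Q0 runs 3, rem=5, quantum used, demote→Q1. Q0=[P5,P1,P2,P3] Q1=[P4] Q2=[]
t=8-11: P5@Q0 runs 3, rem=6, quantum used, demote→Q1. Q0=[P1,P2,P3] Q1=[P4,P5] Q2=[]
t=11-12: P1@Q0 runs 1, rem=8, I/O yield, promote→Q0. Q0=[P2,P3,P1] Q1=[P4,P5] Q2=[]
t=12-15: P2@Q0 runs 3, rem=5, I/O yield, promote→Q0. Q0=[P3,P1,P2] Q1=[P4,P5] Q2=[]
t=15-16: P3@Q0 runs 1, rem=11, I/O yield, promote→Q0. Q0=[P1,P2,P3] Q1=[P4,P5] Q2=[]
t=16-17: P1@Q0 runs 1, rem=7, I/O yield, promote→Q0. Q0=[P2,P3,P1] Q1=[P4,P5] Q2=[]
t=17-20: P2@Q0 runs 3, rem=2, I/O yield, promote→Q0. Q0=[P3,P1,P2] Q1=[P4,P5] Q2=[]
t=20-21: P3@Q0 runs 1, rem=10, I/O yield, promote→Q0. Q0=[P1,P2,P3] Q1=[P4,P5] Q2=[]
t=21-22: P1@Q0 runs 1, rem=6, I/O yield, promote→Q0. Q0=[P2,P3,P1] Q1=[P4,P5] Q2=[]
t=22-24: P2@Q0 runs 2, rem=0, completes. Q0=[P3,P1] Q1=[P4,P5] Q2=[]
t=24-25: P3@Q0 runs 1, rem=9, I/O yield, promote→Q0. Q0=[P1,P3] Q1=[P4,P5] Q2=[]
t=25-26: P1@Q0 runs 1, rem=5, I/O yield, promote→Q0. Q0=[P3,P1] Q1=[P4,P5] Q2=[]
t=26-27: P3@Q0 runs 1, rem=8, I/O yield, promote→Q0. Q0=[P1,P3] Q1=[P4,P5] Q2=[]
t=27-28: P1@Q0 runs 1, rem=4, I/O yield, promote→Q0. Q0=[P3,P1] Q1=[P4,P5] Q2=[]
t=28-29: P3@Q0 runs 1, rem=7, I/O yield, promote→Q0. Q0=[P1,P3] Q1=[P4,P5] Q2=[]
t=29-30: P1@Q0 runs 1, rem=3, I/O yield, promote→Q0. Q0=[P3,P1] Q1=[P4,P5] Q2=[]
t=30-31: P3@Q0 runs 1, rem=6, I/O yield, promote→Q0. Q0=[P1,P3] Q1=[P4,P5] Q2=[]
t=31-32: P1@Q0 runs 1, rem=2, I/O yield, promote→Q0. Q0=[P3,P1] Q1=[P4,P5] Q2=[]
t=32-33: P3@Q0 runs 1, rem=5, I/O yield, promote→Q0. Q0=[P1,P3] Q1=[P4,P5] Q2=[]
t=33-34: P1@Q0 runs 1, rem=1, I/O yield, promote→Q0. Q0=[P3,P1] Q1=[P4,P5] Q2=[]
t=34-35: P3@Q0 runs 1, rem=4, I/O yield, promote→Q0. Q0=[P1,P3] Q1=[P4,P5] Q2=[]
t=35-36: P1@Q0 runs 1, rem=0, completes. Q0=[P3] Q1=[P4,P5] Q2=[]
t=36-37: P3@Q0 runs 1, rem=3, I/O yield, promote→Q0. Q0=[P3] Q1=[P4,P5] Q2=[]
t=37-38: P3@Q0 runs 1, rem=2, I/O yield, promote→Q0. Q0=[P3] Q1=[P4,P5] Q2=[]
t=38-39: P3@Q0 runs 1, rem=1, I/O yield, promote→Q0. Q0=[P3] Q1=[P4,P5] Q2=[]
t=39-40: P3@Q0 runs 1, rem=0, completes. Q0=[] Q1=[P4,P5] Q2=[]
t=40-45: P4@Q1 runs 5, rem=0, completes. Q0=[] Q1=[P5] Q2=[]
t=45-51: P5@Q1 runs 6, rem=0, completes. Q0=[] Q1=[] Q2=[]

Answer: P1(0-1) P2(1-4) P3(4-5) P4(5-8) P5(8-11) P1(11-12) P2(12-15) P3(15-16) P1(16-17) P2(17-20) P3(20-21) P1(21-22) P2(22-24) P3(24-25) P1(25-26) P3(26-27) P1(27-28) P3(28-29) P1(29-30) P3(30-31) P1(31-32) P3(32-33) P1(33-34) P3(34-35) P1(35-36) P3(36-37) P3(37-38) P3(38-39) P3(39-40) P4(40-45) P5(45-51)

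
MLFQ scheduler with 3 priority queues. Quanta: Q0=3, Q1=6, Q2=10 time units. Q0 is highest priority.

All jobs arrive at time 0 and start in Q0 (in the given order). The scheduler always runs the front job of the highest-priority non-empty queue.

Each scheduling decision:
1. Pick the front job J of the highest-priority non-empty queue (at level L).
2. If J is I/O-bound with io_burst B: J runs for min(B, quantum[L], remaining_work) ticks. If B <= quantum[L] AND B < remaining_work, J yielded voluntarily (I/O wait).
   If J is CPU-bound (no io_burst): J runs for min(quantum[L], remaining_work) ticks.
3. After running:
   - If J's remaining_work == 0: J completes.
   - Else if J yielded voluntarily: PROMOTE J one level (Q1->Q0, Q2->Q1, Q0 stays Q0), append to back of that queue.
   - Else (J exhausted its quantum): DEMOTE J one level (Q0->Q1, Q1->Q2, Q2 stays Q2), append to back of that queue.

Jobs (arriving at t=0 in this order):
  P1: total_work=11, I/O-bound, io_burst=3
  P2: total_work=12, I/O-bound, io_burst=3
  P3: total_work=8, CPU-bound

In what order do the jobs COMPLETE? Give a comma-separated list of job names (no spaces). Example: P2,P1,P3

t=0-3: P1@Q0 runs 3, rem=8, I/O yield, promote→Q0. Q0=[P2,P3,P1] Q1=[] Q2=[]
t=3-6: P2@Q0 runs 3, rem=9, I/O yield, promote→Q0. Q0=[P3,P1,P2] Q1=[] Q2=[]
t=6-9: P3@Q0 runs 3, rem=5, quantum used, demote→Q1. Q0=[P1,P2] Q1=[P3] Q2=[]
t=9-12: P1@Q0 runs 3, rem=5, I/O yield, promote→Q0. Q0=[P2,P1] Q1=[P3] Q2=[]
t=12-15: P2@Q0 runs 3, rem=6, I/O yield, promote→Q0. Q0=[P1,P2] Q1=[P3] Q2=[]
t=15-18: P1@Q0 runs 3, rem=2, I/O yield, promote→Q0. Q0=[P2,P1] Q1=[P3] Q2=[]
t=18-21: P2@Q0 runs 3, rem=3, I/O yield, promote→Q0. Q0=[P1,P2] Q1=[P3] Q2=[]
t=21-23: P1@Q0 runs 2, rem=0, completes. Q0=[P2] Q1=[P3] Q2=[]
t=23-26: P2@Q0 runs 3, rem=0, completes. Q0=[] Q1=[P3] Q2=[]
t=26-31: P3@Q1 runs 5, rem=0, completes. Q0=[] Q1=[] Q2=[]

Answer: P1,P2,P3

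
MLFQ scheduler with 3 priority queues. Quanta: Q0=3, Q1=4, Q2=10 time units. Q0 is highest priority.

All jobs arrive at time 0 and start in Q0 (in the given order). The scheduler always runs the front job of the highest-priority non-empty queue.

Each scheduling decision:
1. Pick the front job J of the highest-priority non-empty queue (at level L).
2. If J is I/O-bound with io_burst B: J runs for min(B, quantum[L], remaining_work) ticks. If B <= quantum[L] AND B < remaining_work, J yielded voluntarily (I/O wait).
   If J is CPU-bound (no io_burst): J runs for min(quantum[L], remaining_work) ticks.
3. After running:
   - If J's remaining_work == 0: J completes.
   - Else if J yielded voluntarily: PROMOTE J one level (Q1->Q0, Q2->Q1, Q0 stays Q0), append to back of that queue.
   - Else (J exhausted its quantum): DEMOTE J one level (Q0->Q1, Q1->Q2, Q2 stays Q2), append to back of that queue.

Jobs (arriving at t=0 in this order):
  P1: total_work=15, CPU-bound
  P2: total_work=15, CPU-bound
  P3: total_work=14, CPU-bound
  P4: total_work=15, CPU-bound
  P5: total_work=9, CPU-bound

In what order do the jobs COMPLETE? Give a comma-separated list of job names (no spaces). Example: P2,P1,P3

Answer: P1,P2,P3,P4,P5

Derivation:
t=0-3: P1@Q0 runs 3, rem=12, quantum used, demote→Q1. Q0=[P2,P3,P4,P5] Q1=[P1] Q2=[]
t=3-6: P2@Q0 runs 3, rem=12, quantum used, demote→Q1. Q0=[P3,P4,P5] Q1=[P1,P2] Q2=[]
t=6-9: P3@Q0 runs 3, rem=11, quantum used, demote→Q1. Q0=[P4,P5] Q1=[P1,P2,P3] Q2=[]
t=9-12: P4@Q0 runs 3, rem=12, quantum used, demote→Q1. Q0=[P5] Q1=[P1,P2,P3,P4] Q2=[]
t=12-15: P5@Q0 runs 3, rem=6, quantum used, demote→Q1. Q0=[] Q1=[P1,P2,P3,P4,P5] Q2=[]
t=15-19: P1@Q1 runs 4, rem=8, quantum used, demote→Q2. Q0=[] Q1=[P2,P3,P4,P5] Q2=[P1]
t=19-23: P2@Q1 runs 4, rem=8, quantum used, demote→Q2. Q0=[] Q1=[P3,P4,P5] Q2=[P1,P2]
t=23-27: P3@Q1 runs 4, rem=7, quantum used, demote→Q2. Q0=[] Q1=[P4,P5] Q2=[P1,P2,P3]
t=27-31: P4@Q1 runs 4, rem=8, quantum used, demote→Q2. Q0=[] Q1=[P5] Q2=[P1,P2,P3,P4]
t=31-35: P5@Q1 runs 4, rem=2, quantum used, demote→Q2. Q0=[] Q1=[] Q2=[P1,P2,P3,P4,P5]
t=35-43: P1@Q2 runs 8, rem=0, completes. Q0=[] Q1=[] Q2=[P2,P3,P4,P5]
t=43-51: P2@Q2 runs 8, rem=0, completes. Q0=[] Q1=[] Q2=[P3,P4,P5]
t=51-58: P3@Q2 runs 7, rem=0, completes. Q0=[] Q1=[] Q2=[P4,P5]
t=58-66: P4@Q2 runs 8, rem=0, completes. Q0=[] Q1=[] Q2=[P5]
t=66-68: P5@Q2 runs 2, rem=0, completes. Q0=[] Q1=[] Q2=[]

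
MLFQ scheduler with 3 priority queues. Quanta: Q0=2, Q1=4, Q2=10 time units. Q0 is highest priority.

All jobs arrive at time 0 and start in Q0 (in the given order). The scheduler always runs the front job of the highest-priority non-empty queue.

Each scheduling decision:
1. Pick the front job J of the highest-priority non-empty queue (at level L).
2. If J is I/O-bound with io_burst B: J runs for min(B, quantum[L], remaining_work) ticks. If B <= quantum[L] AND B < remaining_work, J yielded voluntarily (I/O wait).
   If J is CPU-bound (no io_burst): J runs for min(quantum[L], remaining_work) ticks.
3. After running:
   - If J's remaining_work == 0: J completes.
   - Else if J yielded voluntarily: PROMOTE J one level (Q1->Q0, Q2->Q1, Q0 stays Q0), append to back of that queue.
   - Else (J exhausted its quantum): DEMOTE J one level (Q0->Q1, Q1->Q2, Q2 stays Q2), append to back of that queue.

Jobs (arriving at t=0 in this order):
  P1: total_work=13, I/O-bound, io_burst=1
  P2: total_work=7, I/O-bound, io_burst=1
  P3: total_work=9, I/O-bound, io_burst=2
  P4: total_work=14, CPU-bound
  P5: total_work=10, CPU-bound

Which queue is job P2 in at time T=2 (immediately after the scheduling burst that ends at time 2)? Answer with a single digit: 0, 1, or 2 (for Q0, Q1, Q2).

t=0-1: P1@Q0 runs 1, rem=12, I/O yield, promote→Q0. Q0=[P2,P3,P4,P5,P1] Q1=[] Q2=[]
t=1-2: P2@Q0 runs 1, rem=6, I/O yield, promote→Q0. Q0=[P3,P4,P5,P1,P2] Q1=[] Q2=[]
t=2-4: P3@Q0 runs 2, rem=7, I/O yield, promote→Q0. Q0=[P4,P5,P1,P2,P3] Q1=[] Q2=[]
t=4-6: P4@Q0 runs 2, rem=12, quantum used, demote→Q1. Q0=[P5,P1,P2,P3] Q1=[P4] Q2=[]
t=6-8: P5@Q0 runs 2, rem=8, quantum used, demote→Q1. Q0=[P1,P2,P3] Q1=[P4,P5] Q2=[]
t=8-9: P1@Q0 runs 1, rem=11, I/O yield, promote→Q0. Q0=[P2,P3,P1] Q1=[P4,P5] Q2=[]
t=9-10: P2@Q0 runs 1, rem=5, I/O yield, promote→Q0. Q0=[P3,P1,P2] Q1=[P4,P5] Q2=[]
t=10-12: P3@Q0 runs 2, rem=5, I/O yield, promote→Q0. Q0=[P1,P2,P3] Q1=[P4,P5] Q2=[]
t=12-13: P1@Q0 runs 1, rem=10, I/O yield, promote→Q0. Q0=[P2,P3,P1] Q1=[P4,P5] Q2=[]
t=13-14: P2@Q0 runs 1, rem=4, I/O yield, promote→Q0. Q0=[P3,P1,P2] Q1=[P4,P5] Q2=[]
t=14-16: P3@Q0 runs 2, rem=3, I/O yield, promote→Q0. Q0=[P1,P2,P3] Q1=[P4,P5] Q2=[]
t=16-17: P1@Q0 runs 1, rem=9, I/O yield, promote→Q0. Q0=[P2,P3,P1] Q1=[P4,P5] Q2=[]
t=17-18: P2@Q0 runs 1, rem=3, I/O yield, promote→Q0. Q0=[P3,P1,P2] Q1=[P4,P5] Q2=[]
t=18-20: P3@Q0 runs 2, rem=1, I/O yield, promote→Q0. Q0=[P1,P2,P3] Q1=[P4,P5] Q2=[]
t=20-21: P1@Q0 runs 1, rem=8, I/O yield, promote→Q0. Q0=[P2,P3,P1] Q1=[P4,P5] Q2=[]
t=21-22: P2@Q0 runs 1, rem=2, I/O yield, promote→Q0. Q0=[P3,P1,P2] Q1=[P4,P5] Q2=[]
t=22-23: P3@Q0 runs 1, rem=0, completes. Q0=[P1,P2] Q1=[P4,P5] Q2=[]
t=23-24: P1@Q0 runs 1, rem=7, I/O yield, promote→Q0. Q0=[P2,P1] Q1=[P4,P5] Q2=[]
t=24-25: P2@Q0 runs 1, rem=1, I/O yield, promote→Q0. Q0=[P1,P2] Q1=[P4,P5] Q2=[]
t=25-26: P1@Q0 runs 1, rem=6, I/O yield, promote→Q0. Q0=[P2,P1] Q1=[P4,P5] Q2=[]
t=26-27: P2@Q0 runs 1, rem=0, completes. Q0=[P1] Q1=[P4,P5] Q2=[]
t=27-28: P1@Q0 runs 1, rem=5, I/O yield, promote→Q0. Q0=[P1] Q1=[P4,P5] Q2=[]
t=28-29: P1@Q0 runs 1, rem=4, I/O yield, promote→Q0. Q0=[P1] Q1=[P4,P5] Q2=[]
t=29-30: P1@Q0 runs 1, rem=3, I/O yield, promote→Q0. Q0=[P1] Q1=[P4,P5] Q2=[]
t=30-31: P1@Q0 runs 1, rem=2, I/O yield, promote→Q0. Q0=[P1] Q1=[P4,P5] Q2=[]
t=31-32: P1@Q0 runs 1, rem=1, I/O yield, promote→Q0. Q0=[P1] Q1=[P4,P5] Q2=[]
t=32-33: P1@Q0 runs 1, rem=0, completes. Q0=[] Q1=[P4,P5] Q2=[]
t=33-37: P4@Q1 runs 4, rem=8, quantum used, demote→Q2. Q0=[] Q1=[P5] Q2=[P4]
t=37-41: P5@Q1 runs 4, rem=4, quantum used, demote→Q2. Q0=[] Q1=[] Q2=[P4,P5]
t=41-49: P4@Q2 runs 8, rem=0, completes. Q0=[] Q1=[] Q2=[P5]
t=49-53: P5@Q2 runs 4, rem=0, completes. Q0=[] Q1=[] Q2=[]

Answer: 0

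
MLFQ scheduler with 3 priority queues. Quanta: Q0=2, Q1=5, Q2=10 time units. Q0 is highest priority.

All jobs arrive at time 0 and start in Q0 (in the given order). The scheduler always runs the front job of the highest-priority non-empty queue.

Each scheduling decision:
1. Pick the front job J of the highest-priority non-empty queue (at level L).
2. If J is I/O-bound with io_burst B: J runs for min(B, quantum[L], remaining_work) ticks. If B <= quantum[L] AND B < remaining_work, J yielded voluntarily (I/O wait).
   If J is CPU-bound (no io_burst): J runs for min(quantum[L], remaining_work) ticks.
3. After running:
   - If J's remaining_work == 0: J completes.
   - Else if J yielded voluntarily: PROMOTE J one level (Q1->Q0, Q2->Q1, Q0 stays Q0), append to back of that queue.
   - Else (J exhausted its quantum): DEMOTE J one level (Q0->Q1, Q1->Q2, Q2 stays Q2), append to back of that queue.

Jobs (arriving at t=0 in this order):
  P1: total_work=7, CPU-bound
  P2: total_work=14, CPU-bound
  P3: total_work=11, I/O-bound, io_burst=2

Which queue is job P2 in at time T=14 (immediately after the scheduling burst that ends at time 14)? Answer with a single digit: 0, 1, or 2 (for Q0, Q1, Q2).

Answer: 1

Derivation:
t=0-2: P1@Q0 runs 2, rem=5, quantum used, demote→Q1. Q0=[P2,P3] Q1=[P1] Q2=[]
t=2-4: P2@Q0 runs 2, rem=12, quantum used, demote→Q1. Q0=[P3] Q1=[P1,P2] Q2=[]
t=4-6: P3@Q0 runs 2, rem=9, I/O yield, promote→Q0. Q0=[P3] Q1=[P1,P2] Q2=[]
t=6-8: P3@Q0 runs 2, rem=7, I/O yield, promote→Q0. Q0=[P3] Q1=[P1,P2] Q2=[]
t=8-10: P3@Q0 runs 2, rem=5, I/O yield, promote→Q0. Q0=[P3] Q1=[P1,P2] Q2=[]
t=10-12: P3@Q0 runs 2, rem=3, I/O yield, promote→Q0. Q0=[P3] Q1=[P1,P2] Q2=[]
t=12-14: P3@Q0 runs 2, rem=1, I/O yield, promote→Q0. Q0=[P3] Q1=[P1,P2] Q2=[]
t=14-15: P3@Q0 runs 1, rem=0, completes. Q0=[] Q1=[P1,P2] Q2=[]
t=15-20: P1@Q1 runs 5, rem=0, completes. Q0=[] Q1=[P2] Q2=[]
t=20-25: P2@Q1 runs 5, rem=7, quantum used, demote→Q2. Q0=[] Q1=[] Q2=[P2]
t=25-32: P2@Q2 runs 7, rem=0, completes. Q0=[] Q1=[] Q2=[]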